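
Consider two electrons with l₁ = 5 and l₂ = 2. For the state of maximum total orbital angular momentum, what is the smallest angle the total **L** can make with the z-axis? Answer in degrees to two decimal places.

Angular momentum addition gives L = |l₁ − l₂|, …, l₁ + l₂.
Allowed values: L = 3, 4, 5, 6, 7.
The maximum is L = 7, with |L_tot| = ℏ√(7·8) = 2√14 ℏ.
The minimum angle with z is arccos(7/√56) ≈ 20.70°.

θ_min ≈ 20.70°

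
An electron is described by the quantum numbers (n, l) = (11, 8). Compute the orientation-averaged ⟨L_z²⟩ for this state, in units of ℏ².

m_l ∈ {-8, -7, -6, -5, -4, -3, -2, -1, 0, 1, 2, 3, 4, 5, 6, 7, 8}.
⟨L_z²⟩ = ℏ²·l(l+1)/3 = 24ℏ².

⟨L_z²⟩ = 24 ℏ²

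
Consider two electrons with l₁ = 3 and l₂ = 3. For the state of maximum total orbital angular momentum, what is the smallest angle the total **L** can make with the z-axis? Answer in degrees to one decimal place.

Angular momentum addition gives L = |l₁ − l₂|, …, l₁ + l₂.
Allowed values: L = 0, 1, 2, 3, 4, 5, 6.
The maximum is L = 6, with |L_tot| = ℏ√(6·7) = √42 ℏ.
The minimum angle with z is arccos(6/√42) ≈ 22.2°.

θ_min ≈ 22.2°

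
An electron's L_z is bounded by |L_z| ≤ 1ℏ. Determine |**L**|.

L_z,max = lℏ, so l = 1.
Then |L| = ℏ√(1·2) = √2 ℏ.

|L| = √2 ℏ ≈ 1.414ℏ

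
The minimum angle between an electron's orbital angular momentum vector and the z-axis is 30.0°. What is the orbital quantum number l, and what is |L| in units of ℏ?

cos θ_min = l/√(l(l+1)) = √(l/(l+1)), so l/(l+1) = cos²(30.0°) = 0.7500.
Thus l = 0.7500/(1 − 0.7500) ≈ 3.
Then |L| = ℏ√(3·4) = 2√3 ℏ.

l = 3, |L| = 2√3 ℏ ≈ 3.464ℏ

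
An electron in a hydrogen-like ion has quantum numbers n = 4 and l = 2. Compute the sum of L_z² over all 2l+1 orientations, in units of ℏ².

The allowed m_l values are -2, -1, 0, 1, 2.
Σ m_l² = l(l+1)(2l+1)/3 = 2·3·5/3 = 10.

Σ(L_z)² = 10 ℏ²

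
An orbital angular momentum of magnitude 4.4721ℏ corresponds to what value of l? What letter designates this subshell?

l = 4 (g orbital)

|L| = ℏ√(l(l+1)), so l(l+1) = 20.
Solving: l = 4.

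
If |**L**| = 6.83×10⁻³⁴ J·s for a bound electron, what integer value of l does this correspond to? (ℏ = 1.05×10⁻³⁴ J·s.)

l = 6

|L|/ℏ = (6.83×10⁻³⁴)/(1.05×10⁻³⁴) ≈ 6.505.
Set l(l+1) = 42.31; the integer solution is l = 6.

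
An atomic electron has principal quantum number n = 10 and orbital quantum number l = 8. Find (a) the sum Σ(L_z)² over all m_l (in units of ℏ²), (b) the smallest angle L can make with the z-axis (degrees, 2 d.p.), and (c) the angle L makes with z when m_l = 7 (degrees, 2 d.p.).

Σ(L_z)² = 408 ℏ²; θ_min ≈ 19.47°; θ(m_l=7) ≈ 34.42°

Σ m_l² = 408, so Σ(L_z)² = 408 ℏ².
cos θ_min = 8/√72, so θ_min ≈ 19.47°.
For m_l = 7: cos θ = 7/√72, θ ≈ 34.42°.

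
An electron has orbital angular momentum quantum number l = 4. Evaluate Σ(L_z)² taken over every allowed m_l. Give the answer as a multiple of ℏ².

m_l runs from −4 to 4, i.e. {-4, -3, -2, -1, 0, 1, 2, 3, 4}.
Summing m² from −4 to 4: Σ m_l² = 60.

Σ(L_z)² = 60 ℏ²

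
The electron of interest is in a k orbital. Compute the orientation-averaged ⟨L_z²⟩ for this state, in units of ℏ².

⟨L_z²⟩ = 18.67 ℏ²

For a k orbital, l = 7.
The allowed m_l values are -7, -6, -5, -4, -3, -2, -1, 0, 1, 2, 3, 4, 5, 6, 7.
⟨L_z²⟩ = ℏ²·l(l+1)/3 = 18.67ℏ².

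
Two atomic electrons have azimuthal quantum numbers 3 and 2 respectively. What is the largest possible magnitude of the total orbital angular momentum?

The total orbital quantum number L ranges from |l₁ − l₂| to l₁ + l₂ in integer steps.
L ∈ {1, 2, 3, 4, 5}.
The largest magnitude corresponds to L = 5: |L_tot| = ℏ√(5·6) = √30 ℏ.

|L_tot|_max = √30 ℏ ≈ 5.477ℏ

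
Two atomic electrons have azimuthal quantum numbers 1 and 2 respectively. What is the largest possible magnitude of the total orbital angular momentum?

The total orbital quantum number L ranges from |l₁ − l₂| to l₁ + l₂ in integer steps.
Allowed values: L = 1, 2, 3.
The largest magnitude corresponds to L = 3: |L_tot| = ℏ√(3·4) = 2√3 ℏ.

|L_tot|_max = 2√3 ℏ ≈ 3.464ℏ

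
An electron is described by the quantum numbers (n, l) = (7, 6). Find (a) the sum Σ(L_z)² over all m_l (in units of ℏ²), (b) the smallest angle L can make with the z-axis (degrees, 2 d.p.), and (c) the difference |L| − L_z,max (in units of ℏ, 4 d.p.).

Σ(L_z)² = 182 ℏ²; θ_min ≈ 22.21°; |L|−L_z,max ≈ 0.4807ℏ

Σ m_l² = 182, so Σ(L_z)² = 182 ℏ².
cos θ_min = 6/√42, so θ_min ≈ 22.21°.
|L| − L_z,max = (√42 − 6)ℏ ≈ 0.4807ℏ.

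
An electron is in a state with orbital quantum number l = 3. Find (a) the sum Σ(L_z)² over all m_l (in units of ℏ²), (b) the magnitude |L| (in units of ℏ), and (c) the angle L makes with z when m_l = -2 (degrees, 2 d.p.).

Σ(L_z)² = 28 ℏ²; |L| = 2√3 ℏ ≈ 3.464ℏ; θ(m_l=-2) ≈ 125.26°

Σ m_l² = 28, so Σ(L_z)² = 28 ℏ².
|L| = ℏ√(3·4) = 2√3 ℏ ≈ 3.464ℏ.
For m_l = -2: cos θ = -2/√12, θ ≈ 125.26°.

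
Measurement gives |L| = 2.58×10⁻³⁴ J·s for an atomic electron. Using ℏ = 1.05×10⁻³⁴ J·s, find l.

|L|/ℏ = (2.58×10⁻³⁴)/(1.05×10⁻³⁴) ≈ 2.457.
Set l(l+1) = 6.04; the integer solution is l = 2.

l = 2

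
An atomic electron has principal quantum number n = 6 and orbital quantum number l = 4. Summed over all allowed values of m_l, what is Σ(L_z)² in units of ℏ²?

Σ(L_z)² = 60 ℏ²

m_l runs from −4 to 4, i.e. {-4, -3, -2, -1, 0, 1, 2, 3, 4}.
Σ m_l² = l(l+1)(2l+1)/3 = 4·5·9/3 = 60.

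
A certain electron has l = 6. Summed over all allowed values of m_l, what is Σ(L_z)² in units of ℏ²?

Σ(L_z)² = 182 ℏ²

m_l runs from −6 to 6, i.e. {-6, -5, -4, -3, -2, -1, 0, 1, 2, 3, 4, 5, 6}.
Summing m² from −6 to 6: Σ m_l² = 182.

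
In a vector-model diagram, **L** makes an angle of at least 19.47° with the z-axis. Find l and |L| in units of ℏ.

l = 8, |L| = 6√2 ℏ ≈ 8.485ℏ

At minimum angle, m_l = l, so cos θ = l/√(l(l+1)); cos²θ = l/(l+1) = 0.8889.
Thus l = 0.8889/(1 − 0.8889) ≈ 8.
Then |L| = ℏ√(8·9) = 6√2 ℏ.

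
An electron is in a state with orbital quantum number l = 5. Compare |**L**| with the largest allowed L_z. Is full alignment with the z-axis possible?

No: L_z,max = 5ℏ < |L| = √30 ℏ ≈ 5.477ℏ

|L| = √30 ℏ ≈ 5.4772ℏ, while L_z,max = lℏ = 5ℏ.
Since |L| > L_z,max, the vector can never point exactly along z; the closest it comes is θ_min = arccos(5/√30) ≈ 24.1°.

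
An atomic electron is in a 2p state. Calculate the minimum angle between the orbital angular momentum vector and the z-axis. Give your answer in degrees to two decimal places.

2p means n = 2, l = 1.
|L|² = l(l+1)ℏ² = 2ℏ², so |L| = √2 ℏ.
The smallest angle corresponds to the largest L_z, i.e. m_l = l = 1, giving L_z = 1ℏ.
cos θ_min = 1/√2, so θ_min ≈ 45.00°.

θ_min ≈ 45.00°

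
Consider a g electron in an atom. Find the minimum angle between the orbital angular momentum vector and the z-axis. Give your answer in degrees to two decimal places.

The letter g corresponds to l = 4.
|L| = ℏ√(l(l+1)) = 2√5 ℏ.
The smallest angle corresponds to the largest L_z, i.e. m_l = l = 4, giving L_z = 4ℏ.
cos θ_min = 4/√20, so θ_min ≈ 26.57°.

θ_min ≈ 26.57°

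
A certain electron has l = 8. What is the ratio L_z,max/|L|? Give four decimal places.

L_z,max/|L| = 0.9428

|L| = 6√2 ℏ ≈ 8.4853ℏ, while L_z,max = lℏ = 8ℏ.
L_z,max/|L| = 8/√72 = 0.9428.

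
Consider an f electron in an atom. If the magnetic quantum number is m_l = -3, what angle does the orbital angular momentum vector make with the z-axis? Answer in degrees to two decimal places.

θ ≈ 150.00°

For an f orbital, l = 3.
|L| = √(l(l+1)) ℏ = 2√3 ℏ.
L_z = m_l ℏ = −3ℏ.
cos θ = L_z/|L| = -3/√12, so θ ≈ 150.00°.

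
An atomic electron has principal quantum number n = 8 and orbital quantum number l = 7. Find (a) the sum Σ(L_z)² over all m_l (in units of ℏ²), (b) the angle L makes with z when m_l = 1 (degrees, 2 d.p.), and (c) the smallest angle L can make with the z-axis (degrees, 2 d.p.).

Σ(L_z)² = 280 ℏ²; θ(m_l=1) ≈ 82.32°; θ_min ≈ 20.70°

Σ m_l² = 280, so Σ(L_z)² = 280 ℏ².
For m_l = 1: cos θ = 1/√56, θ ≈ 82.32°.
cos θ_min = 7/√56, so θ_min ≈ 20.70°.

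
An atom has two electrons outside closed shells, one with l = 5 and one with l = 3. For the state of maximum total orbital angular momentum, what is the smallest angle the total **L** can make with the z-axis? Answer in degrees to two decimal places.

θ_min ≈ 19.47°

By the triangle rule, |l₁ − l₂| ≤ L ≤ l₁ + l₂.
L ∈ {2, 3, 4, 5, 6, 7, 8}.
The maximum is L = 8, with |L_tot| = ℏ√(8·9) = 6√2 ℏ.
The minimum angle with z is arccos(8/√72) ≈ 19.47°.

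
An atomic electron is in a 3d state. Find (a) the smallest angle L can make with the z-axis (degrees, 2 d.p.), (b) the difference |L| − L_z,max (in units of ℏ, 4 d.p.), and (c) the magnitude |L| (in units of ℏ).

θ_min ≈ 35.26°; |L|−L_z,max ≈ 0.4495ℏ; |L| = √6 ℏ ≈ 2.449ℏ

The 3d subshell has l = 2.
cos θ_min = 2/√6, so θ_min ≈ 35.26°.
|L| − L_z,max = (√6 − 2)ℏ ≈ 0.4495ℏ.
|L| = ℏ√(2·3) = √6 ℏ ≈ 2.449ℏ.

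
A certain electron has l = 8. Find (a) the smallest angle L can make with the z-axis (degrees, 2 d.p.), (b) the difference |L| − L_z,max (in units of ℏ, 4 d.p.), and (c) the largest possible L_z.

θ_min ≈ 19.47°; |L|−L_z,max ≈ 0.4853ℏ; L_z,max = 8ℏ

cos θ_min = 8/√72, so θ_min ≈ 19.47°.
|L| − L_z,max = (6√2 − 8)ℏ ≈ 0.4853ℏ.
L_z,max = lℏ = 8ℏ.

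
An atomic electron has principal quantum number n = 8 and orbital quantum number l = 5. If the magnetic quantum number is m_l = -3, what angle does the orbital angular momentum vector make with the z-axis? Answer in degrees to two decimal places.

|L| = √(l(l+1)) ℏ = √30 ℏ.
L_z = m_l ℏ = −3ℏ.
cos θ = L_z/|L| = -3/√30, so θ ≈ 123.21°.

θ ≈ 123.21°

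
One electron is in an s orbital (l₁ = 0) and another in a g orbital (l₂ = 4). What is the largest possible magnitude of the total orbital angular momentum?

Angular momentum addition gives L = |l₁ − l₂|, …, l₁ + l₂.
L ∈ {4}.
The largest magnitude corresponds to L = 4: |L_tot| = ℏ√(4·5) = 2√5 ℏ.

|L_tot|_max = 2√5 ℏ ≈ 4.472ℏ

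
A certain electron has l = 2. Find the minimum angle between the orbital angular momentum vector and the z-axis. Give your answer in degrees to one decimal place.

|L|² = l(l+1)ℏ² = 6ℏ², so |L| = √6 ℏ.
The smallest angle corresponds to the largest L_z, i.e. m_l = l = 2, giving L_z = 2ℏ.
cos θ_min = 2/√6, so θ_min ≈ 35.3°.

θ_min ≈ 35.3°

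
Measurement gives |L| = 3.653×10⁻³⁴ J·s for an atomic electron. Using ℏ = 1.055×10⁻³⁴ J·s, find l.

l = 3

In units of ℏ, |L| ≈ 3.463.
l(l+1) ≈ 3.463² ≈ 11.99, so l = 3.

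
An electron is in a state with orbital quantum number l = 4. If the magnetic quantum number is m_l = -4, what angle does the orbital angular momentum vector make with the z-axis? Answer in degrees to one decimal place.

θ ≈ 153.4°

|L|² = l(l+1)ℏ² = 20ℏ², so |L| = 2√5 ℏ.
L_z = m_l ℏ = −4ℏ.
cos θ = L_z/|L| = -4/√20, so θ ≈ 153.4°.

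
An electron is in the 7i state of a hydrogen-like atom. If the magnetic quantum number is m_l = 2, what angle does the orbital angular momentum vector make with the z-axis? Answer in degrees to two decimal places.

θ ≈ 72.02°

The 7i subshell has l = 6.
|L|² = l(l+1)ℏ² = 42ℏ², so |L| = √42 ℏ.
L_z = m_l ℏ = 2ℏ.
cos θ = L_z/|L| = 2/√42, so θ ≈ 72.02°.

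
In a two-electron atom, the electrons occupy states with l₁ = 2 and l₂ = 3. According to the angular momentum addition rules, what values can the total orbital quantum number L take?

L = 1, 2, 3, 4, 5

L runs from |2 − 3| = 1 to 2 + 3 = 5.
So L can be 1, 2, 3, 4, 5.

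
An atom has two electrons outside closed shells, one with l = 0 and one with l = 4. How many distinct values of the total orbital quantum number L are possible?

1

The total orbital quantum number L ranges from |l₁ − l₂| to l₁ + l₂ in integer steps.
So L can be 4.
That is 1 value.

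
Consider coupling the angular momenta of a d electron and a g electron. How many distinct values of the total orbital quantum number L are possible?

5

L runs from |2 − 4| = 2 to 2 + 4 = 6.
So L can be 2, 3, 4, 5, 6.
That is 5 values.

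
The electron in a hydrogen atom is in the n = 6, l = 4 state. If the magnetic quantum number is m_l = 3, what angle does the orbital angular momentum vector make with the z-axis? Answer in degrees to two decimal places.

θ ≈ 47.87°

|L| = ℏ√(l(l+1)) = 2√5 ℏ.
L_z = m_l ℏ = 3ℏ.
cos θ = L_z/|L| = 3/√20, so θ ≈ 47.87°.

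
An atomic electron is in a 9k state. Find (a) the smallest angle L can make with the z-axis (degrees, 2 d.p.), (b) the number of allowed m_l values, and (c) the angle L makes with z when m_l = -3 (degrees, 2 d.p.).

For 9k, l = 7.
cos θ_min = 7/√56, so θ_min ≈ 20.70°.
There are 2l+1 = 15 values of m_l.
For m_l = -3: cos θ = -3/√56, θ ≈ 113.63°.

θ_min ≈ 20.70°; 15 values; θ(m_l=-3) ≈ 113.63°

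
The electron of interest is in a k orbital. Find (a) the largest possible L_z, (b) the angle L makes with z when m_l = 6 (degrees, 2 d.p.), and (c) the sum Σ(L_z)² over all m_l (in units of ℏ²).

A k state has l = 7.
L_z,max = lℏ = 7ℏ.
For m_l = 6: cos θ = 6/√56, θ ≈ 36.70°.
Σ m_l² = 280, so Σ(L_z)² = 280 ℏ².

L_z,max = 7ℏ; θ(m_l=6) ≈ 36.70°; Σ(L_z)² = 280 ℏ²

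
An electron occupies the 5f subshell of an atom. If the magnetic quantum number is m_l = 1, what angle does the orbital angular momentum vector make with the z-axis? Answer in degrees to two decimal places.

θ ≈ 73.22°

For 5f, l = 3.
|L|² = l(l+1)ℏ² = 12ℏ², so |L| = 2√3 ℏ.
L_z = m_l ℏ = 1ℏ.
cos θ = L_z/|L| = 1/√12, so θ ≈ 73.22°.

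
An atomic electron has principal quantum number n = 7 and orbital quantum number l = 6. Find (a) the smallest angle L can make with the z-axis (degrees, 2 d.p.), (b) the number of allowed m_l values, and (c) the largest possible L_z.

θ_min ≈ 22.21°; 13 values; L_z,max = 6ℏ

cos θ_min = 6/√42, so θ_min ≈ 22.21°.
There are 2l+1 = 13 values of m_l.
L_z,max = lℏ = 6ℏ.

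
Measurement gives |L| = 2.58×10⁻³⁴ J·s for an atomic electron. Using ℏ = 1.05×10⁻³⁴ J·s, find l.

l = 2

|L|/ℏ = (2.58×10⁻³⁴)/(1.05×10⁻³⁴) ≈ 2.457.
l(l+1) ≈ 2.457² ≈ 6.04, so l = 2.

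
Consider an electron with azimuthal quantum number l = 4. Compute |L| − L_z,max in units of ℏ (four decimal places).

|L| = 2√5 ℏ ≈ 4.4721ℏ, while L_z,max = lℏ = 4ℏ.
The difference is (2√5 − 4)ℏ ≈ 0.4721ℏ.

|L| − L_z,max ≈ 0.4721ℏ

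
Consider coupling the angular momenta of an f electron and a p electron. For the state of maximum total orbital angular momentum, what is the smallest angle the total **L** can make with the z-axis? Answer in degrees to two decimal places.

Angular momentum addition gives L = |l₁ − l₂|, …, l₁ + l₂.
L ∈ {2, 3, 4}.
The maximum is L = 4, with |L_tot| = ℏ√(4·5) = 2√5 ℏ.
The minimum angle with z is arccos(4/√20) ≈ 26.57°.

θ_min ≈ 26.57°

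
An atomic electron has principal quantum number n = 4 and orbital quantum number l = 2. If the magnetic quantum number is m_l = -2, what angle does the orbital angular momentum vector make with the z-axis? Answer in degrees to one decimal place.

θ ≈ 144.7°

|L| = √(l(l+1)) ℏ = √6 ℏ.
L_z = m_l ℏ = −2ℏ.
cos θ = L_z/|L| = -2/√6, so θ ≈ 144.7°.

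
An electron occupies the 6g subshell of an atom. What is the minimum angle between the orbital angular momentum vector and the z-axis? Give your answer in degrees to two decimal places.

6g means n = 6, l = 4.
|L| = √(l(l+1)) ℏ = 2√5 ℏ.
The smallest angle corresponds to the largest L_z, i.e. m_l = l = 4, giving L_z = 4ℏ.
cos θ_min = 4/√20, so θ_min ≈ 26.57°.

θ_min ≈ 26.57°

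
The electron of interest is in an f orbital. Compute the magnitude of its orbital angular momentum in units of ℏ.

|L| = 2√3 ℏ ≈ 3.464ℏ

The letter f corresponds to l = 3.
|L| = ℏ√(l(l+1)) = ℏ√(3·4) = 2√3 ℏ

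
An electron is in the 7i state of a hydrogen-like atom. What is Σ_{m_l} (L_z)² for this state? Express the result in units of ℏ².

Σ(L_z)² = 182 ℏ²

7i means n = 7, l = 6.
m_l runs from −6 to 6, i.e. {-6, -5, -4, -3, -2, -1, 0, 1, 2, 3, 4, 5, 6}.
Summing m² from −6 to 6: Σ m_l² = 182.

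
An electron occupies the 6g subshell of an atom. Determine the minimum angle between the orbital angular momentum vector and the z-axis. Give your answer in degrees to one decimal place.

For 6g, l = 4.
|L| = √(l(l+1)) ℏ = 2√5 ℏ.
The smallest angle corresponds to the largest L_z, i.e. m_l = l = 4, giving L_z = 4ℏ.
cos θ_min = 4/√20, so θ_min ≈ 26.6°.

θ_min ≈ 26.6°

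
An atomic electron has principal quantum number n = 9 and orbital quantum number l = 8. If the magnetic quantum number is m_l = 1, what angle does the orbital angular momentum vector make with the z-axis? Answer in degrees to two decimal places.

θ ≈ 83.23°

|L|² = l(l+1)ℏ² = 72ℏ², so |L| = 6√2 ℏ.
L_z = m_l ℏ = 1ℏ.
cos θ = L_z/|L| = 1/√72, so θ ≈ 83.23°.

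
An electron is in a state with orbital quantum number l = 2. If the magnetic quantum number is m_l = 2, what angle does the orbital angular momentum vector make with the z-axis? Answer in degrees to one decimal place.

θ ≈ 35.3°

|L|² = l(l+1)ℏ² = 6ℏ², so |L| = √6 ℏ.
L_z = m_l ℏ = 2ℏ.
cos θ = L_z/|L| = 2/√6, so θ ≈ 35.3°.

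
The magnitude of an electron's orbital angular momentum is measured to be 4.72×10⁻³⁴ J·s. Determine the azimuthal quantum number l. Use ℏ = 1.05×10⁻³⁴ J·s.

l = 4

|L|/ℏ = (4.72×10⁻³⁴)/(1.05×10⁻³⁴) ≈ 4.495.
l(l+1) ≈ 4.495² ≈ 20.21, so l = 4.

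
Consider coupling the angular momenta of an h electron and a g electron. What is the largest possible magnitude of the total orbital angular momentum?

By the triangle rule, |l₁ − l₂| ≤ L ≤ l₁ + l₂.
Allowed values: L = 1, 2, 3, 4, 5, 6, 7, 8, 9.
The largest magnitude corresponds to L = 9: |L_tot| = ℏ√(9·10) = 3√10 ℏ.

|L_tot|_max = 3√10 ℏ ≈ 9.487ℏ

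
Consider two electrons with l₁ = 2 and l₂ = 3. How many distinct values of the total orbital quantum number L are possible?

5

The total orbital quantum number L ranges from |l₁ − l₂| to l₁ + l₂ in integer steps.
L ∈ {1, 2, 3, 4, 5}.
That is 5 values.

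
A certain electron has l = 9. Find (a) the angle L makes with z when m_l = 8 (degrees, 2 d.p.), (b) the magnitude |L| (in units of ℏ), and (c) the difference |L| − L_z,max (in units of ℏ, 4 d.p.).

For m_l = 8: cos θ = 8/√90, θ ≈ 32.51°.
|L| = ℏ√(9·10) = 3√10 ℏ ≈ 9.487ℏ.
|L| − L_z,max = (3√10 − 9)ℏ ≈ 0.4868ℏ.

θ(m_l=8) ≈ 32.51°; |L| = 3√10 ℏ ≈ 9.487ℏ; |L|−L_z,max ≈ 0.4868ℏ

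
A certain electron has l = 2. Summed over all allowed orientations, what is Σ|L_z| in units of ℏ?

m_l ∈ {-2, -1, 0, 1, 2}.
Σ|m_l| = l(l+1) = 6.

Σ|L_z| = 6 ℏ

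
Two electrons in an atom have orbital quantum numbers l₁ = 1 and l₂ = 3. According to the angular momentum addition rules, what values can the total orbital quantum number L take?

Angular momentum addition gives L = |l₁ − l₂|, …, l₁ + l₂.
Allowed values: L = 2, 3, 4.

L = 2, 3, 4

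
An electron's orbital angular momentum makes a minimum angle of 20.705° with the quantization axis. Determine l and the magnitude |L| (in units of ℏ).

l = 7, |L| = 2√14 ℏ ≈ 7.483ℏ

At minimum angle, m_l = l, so cos θ = l/√(l(l+1)); cos²θ = l/(l+1) = 0.8750.
Solving: l = 7.
Then |L| = ℏ√(7·8) = 2√14 ℏ.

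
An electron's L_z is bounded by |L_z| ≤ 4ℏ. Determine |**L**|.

The maximum L_z equals lℏ, giving l = 4.
Then |L| = ℏ√(4·5) = 2√5 ℏ.

|L| = 2√5 ℏ ≈ 4.472ℏ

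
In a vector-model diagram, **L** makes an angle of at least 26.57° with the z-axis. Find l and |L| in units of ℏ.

cos²θ_min = l/(l+1) = 0.7999.
Thus l = 0.7999/(1 − 0.7999) ≈ 4.
Then |L| = ℏ√(4·5) = 2√5 ℏ.

l = 4, |L| = 2√5 ℏ ≈ 4.472ℏ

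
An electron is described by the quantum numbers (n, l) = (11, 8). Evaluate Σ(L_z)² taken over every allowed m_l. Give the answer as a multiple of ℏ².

m_l runs from −8 to 8, i.e. {-8, -7, -6, -5, -4, -3, -2, -1, 0, 1, 2, 3, 4, 5, 6, 7, 8}.
Summing m² from −8 to 8: Σ m_l² = 408.

Σ(L_z)² = 408 ℏ²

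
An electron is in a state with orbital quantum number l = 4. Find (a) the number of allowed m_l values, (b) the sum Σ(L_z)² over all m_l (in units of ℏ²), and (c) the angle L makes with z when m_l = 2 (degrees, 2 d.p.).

9 values; Σ(L_z)² = 60 ℏ²; θ(m_l=2) ≈ 63.43°

There are 2l+1 = 9 values of m_l.
Σ m_l² = 60, so Σ(L_z)² = 60 ℏ².
For m_l = 2: cos θ = 2/√20, θ ≈ 63.43°.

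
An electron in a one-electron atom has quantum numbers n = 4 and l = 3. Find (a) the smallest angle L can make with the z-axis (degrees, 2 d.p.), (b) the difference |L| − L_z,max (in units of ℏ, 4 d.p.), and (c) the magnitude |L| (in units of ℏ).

θ_min ≈ 30.00°; |L|−L_z,max ≈ 0.4641ℏ; |L| = 2√3 ℏ ≈ 3.464ℏ

cos θ_min = 3/√12, so θ_min ≈ 30.00°.
|L| − L_z,max = (2√3 − 3)ℏ ≈ 0.4641ℏ.
|L| = ℏ√(3·4) = 2√3 ℏ ≈ 3.464ℏ.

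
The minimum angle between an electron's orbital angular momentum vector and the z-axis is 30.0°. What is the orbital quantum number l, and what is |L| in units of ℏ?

At minimum angle, m_l = l, so cos θ = l/√(l(l+1)); cos²θ = l/(l+1) = 0.7500.
Solving: l = 3.
Then |L| = ℏ√(3·4) = 2√3 ℏ.

l = 3, |L| = 2√3 ℏ ≈ 3.464ℏ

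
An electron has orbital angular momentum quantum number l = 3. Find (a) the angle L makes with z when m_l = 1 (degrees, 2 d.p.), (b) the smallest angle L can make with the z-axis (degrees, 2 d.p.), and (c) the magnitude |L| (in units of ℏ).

θ(m_l=1) ≈ 73.22°; θ_min ≈ 30.00°; |L| = 2√3 ℏ ≈ 3.464ℏ

For m_l = 1: cos θ = 1/√12, θ ≈ 73.22°.
cos θ_min = 3/√12, so θ_min ≈ 30.00°.
|L| = ℏ√(3·4) = 2√3 ℏ ≈ 3.464ℏ.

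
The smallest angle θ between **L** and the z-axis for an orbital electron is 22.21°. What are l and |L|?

l = 6, |L| = √42 ℏ ≈ 6.481ℏ

cos θ_min = l/√(l(l+1)) = √(l/(l+1)), so l/(l+1) = cos²(22.21°) = 0.8571.
l = cos²θ/sin²θ ≈ 6.
Then |L| = ℏ√(6·7) = √42 ℏ.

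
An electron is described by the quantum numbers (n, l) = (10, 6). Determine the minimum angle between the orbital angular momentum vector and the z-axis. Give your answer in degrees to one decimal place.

θ_min ≈ 22.2°

|L| = ℏ√(l(l+1)) = √42 ℏ.
The smallest angle corresponds to the largest L_z, i.e. m_l = l = 6, giving L_z = 6ℏ.
cos θ_min = 6/√42, so θ_min ≈ 22.2°.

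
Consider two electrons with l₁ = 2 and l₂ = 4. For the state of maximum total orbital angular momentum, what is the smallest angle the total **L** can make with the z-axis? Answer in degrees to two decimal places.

Angular momentum addition gives L = |l₁ − l₂|, …, l₁ + l₂.
Allowed values: L = 2, 3, 4, 5, 6.
The maximum is L = 6, with |L_tot| = ℏ√(6·7) = √42 ℏ.
The minimum angle with z is arccos(6/√42) ≈ 22.21°.

θ_min ≈ 22.21°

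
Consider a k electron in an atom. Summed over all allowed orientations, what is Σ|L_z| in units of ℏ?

Σ|L_z| = 56 ℏ

A k state has l = 7.
m_l runs from −7 to 7, i.e. {-7, -6, -5, -4, -3, -2, -1, 0, 1, 2, 3, 4, 5, 6, 7}.
Σ|m_l| = 2·7(7+1)/2 = 56.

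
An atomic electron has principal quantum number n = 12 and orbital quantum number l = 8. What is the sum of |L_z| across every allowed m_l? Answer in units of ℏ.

Σ|L_z| = 72 ℏ

m_l ∈ {-8, -7, -6, -5, -4, -3, -2, -1, 0, 1, 2, 3, 4, 5, 6, 7, 8}.
Σ|m_l| = 2(1+2+…+8) = 72.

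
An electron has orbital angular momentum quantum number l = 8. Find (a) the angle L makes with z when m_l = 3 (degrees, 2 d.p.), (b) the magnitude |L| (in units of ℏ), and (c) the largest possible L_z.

For m_l = 3: cos θ = 3/√72, θ ≈ 69.30°.
|L| = ℏ√(8·9) = 6√2 ℏ ≈ 8.485ℏ.
L_z,max = lℏ = 8ℏ.

θ(m_l=3) ≈ 69.30°; |L| = 6√2 ℏ ≈ 8.485ℏ; L_z,max = 8ℏ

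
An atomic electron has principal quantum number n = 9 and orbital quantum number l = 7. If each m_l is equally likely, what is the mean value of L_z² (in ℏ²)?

⟨L_z²⟩ = 18.67 ℏ²

m_l runs from −7 to 7, i.e. {-7, -6, -5, -4, -3, -2, -1, 0, 1, 2, 3, 4, 5, 6, 7}.
Average of L_z² over 15 states: 280/15 ℏ² = 18.67 ℏ².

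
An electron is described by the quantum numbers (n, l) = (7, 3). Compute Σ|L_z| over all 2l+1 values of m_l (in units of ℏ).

Σ|L_z| = 12 ℏ

m_l runs from −3 to 3, i.e. {-3, -2, -1, 0, 1, 2, 3}.
Σ|m_l| = 2(1+2+…+3) = 12.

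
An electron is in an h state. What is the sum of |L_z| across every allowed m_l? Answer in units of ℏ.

The letter h corresponds to l = 5.
m_l runs from −5 to 5, i.e. {-5, -4, -3, -2, -1, 0, 1, 2, 3, 4, 5}.
Σ|m_l| = 2(1+2+…+5) = 30.

Σ|L_z| = 30 ℏ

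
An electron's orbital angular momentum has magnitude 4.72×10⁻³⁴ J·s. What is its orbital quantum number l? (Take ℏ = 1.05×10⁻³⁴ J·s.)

l = 4

Dividing by ℏ: |L|/ℏ ≈ 4.495.
(|L|/ℏ)² = l(l+1) ≈ 20.21 ⇒ l = 4.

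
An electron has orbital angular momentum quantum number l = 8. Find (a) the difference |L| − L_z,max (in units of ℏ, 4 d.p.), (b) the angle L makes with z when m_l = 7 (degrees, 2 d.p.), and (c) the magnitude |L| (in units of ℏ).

|L|−L_z,max ≈ 0.4853ℏ; θ(m_l=7) ≈ 34.42°; |L| = 6√2 ℏ ≈ 8.485ℏ

|L| − L_z,max = (6√2 − 8)ℏ ≈ 0.4853ℏ.
For m_l = 7: cos θ = 7/√72, θ ≈ 34.42°.
|L| = ℏ√(8·9) = 6√2 ℏ ≈ 8.485ℏ.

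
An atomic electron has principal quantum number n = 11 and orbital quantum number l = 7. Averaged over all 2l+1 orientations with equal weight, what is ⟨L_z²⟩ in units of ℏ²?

⟨L_z²⟩ = 18.67 ℏ²

m_l runs from −7 to 7, i.e. {-7, -6, -5, -4, -3, -2, -1, 0, 1, 2, 3, 4, 5, 6, 7}.
⟨L_z²⟩ = ℏ²·l(l+1)/3 = 18.67ℏ².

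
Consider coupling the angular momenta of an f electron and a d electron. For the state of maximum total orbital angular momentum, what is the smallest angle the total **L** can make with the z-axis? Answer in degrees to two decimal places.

L runs from |3 − 2| = 1 to 3 + 2 = 5.
Allowed values: L = 1, 2, 3, 4, 5.
The maximum is L = 5, with |L_tot| = ℏ√(5·6) = √30 ℏ.
The minimum angle with z is arccos(5/√30) ≈ 24.09°.

θ_min ≈ 24.09°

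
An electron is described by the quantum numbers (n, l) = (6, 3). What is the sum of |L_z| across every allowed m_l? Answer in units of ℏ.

m_l runs from −3 to 3, i.e. {-3, -2, -1, 0, 1, 2, 3}.
Σ|m_l| = 2·3(3+1)/2 = 12.

Σ|L_z| = 12 ℏ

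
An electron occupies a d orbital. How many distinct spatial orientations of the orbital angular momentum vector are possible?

For a d orbital, l = 2.
The number of m_l values is 2l + 1 = 2·2 + 1 = 5.

5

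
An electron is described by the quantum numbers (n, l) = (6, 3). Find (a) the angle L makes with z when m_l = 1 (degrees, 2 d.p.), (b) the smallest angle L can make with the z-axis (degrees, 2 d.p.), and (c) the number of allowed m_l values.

For m_l = 1: cos θ = 1/√12, θ ≈ 73.22°.
cos θ_min = 3/√12, so θ_min ≈ 30.00°.
There are 2l+1 = 7 values of m_l.

θ(m_l=1) ≈ 73.22°; θ_min ≈ 30.00°; 7 values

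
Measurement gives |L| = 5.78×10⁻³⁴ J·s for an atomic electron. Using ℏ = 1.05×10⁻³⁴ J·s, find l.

In units of ℏ, |L| ≈ 5.505.
l(l+1) ≈ 5.505² ≈ 30.30, so l = 5.

l = 5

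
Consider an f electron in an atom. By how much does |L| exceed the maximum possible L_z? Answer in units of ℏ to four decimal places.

The letter f corresponds to l = 3.
|L| = 2√3 ℏ ≈ 3.4641ℏ, while L_z,max = lℏ = 3ℏ.
The difference is (2√3 − 3)ℏ ≈ 0.4641ℏ.

|L| − L_z,max ≈ 0.4641ℏ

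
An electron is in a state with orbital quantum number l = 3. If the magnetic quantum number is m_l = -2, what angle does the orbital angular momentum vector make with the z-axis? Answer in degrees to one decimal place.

|L| = √(l(l+1)) ℏ = 2√3 ℏ.
L_z = m_l ℏ = −2ℏ.
cos θ = L_z/|L| = -2/√12, so θ ≈ 125.3°.

θ ≈ 125.3°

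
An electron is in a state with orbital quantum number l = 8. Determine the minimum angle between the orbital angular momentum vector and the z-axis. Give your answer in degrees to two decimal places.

θ_min ≈ 19.47°

|L|² = l(l+1)ℏ² = 72ℏ², so |L| = 6√2 ℏ.
The smallest angle corresponds to the largest L_z, i.e. m_l = l = 8, giving L_z = 8ℏ.
cos θ_min = 8/√72, so θ_min ≈ 19.47°.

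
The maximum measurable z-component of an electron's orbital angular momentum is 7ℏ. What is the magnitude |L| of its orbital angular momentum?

The maximum L_z equals lℏ, giving l = 7.
|L| = √(l(l+1)) ℏ = 2√14 ℏ.

|L| = 2√14 ℏ ≈ 7.483ℏ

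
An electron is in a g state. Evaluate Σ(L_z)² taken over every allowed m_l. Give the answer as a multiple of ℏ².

The letter g corresponds to l = 4.
m_l ∈ {-4, -3, -2, -1, 0, 1, 2, 3, 4}.
Σ m_l² = l(l+1)(2l+1)/3 = 4·5·9/3 = 60.

Σ(L_z)² = 60 ℏ²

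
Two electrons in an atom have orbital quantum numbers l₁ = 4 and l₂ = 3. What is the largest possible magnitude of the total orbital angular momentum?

|L_tot|_max = 2√14 ℏ ≈ 7.483ℏ

By the triangle rule, |l₁ − l₂| ≤ L ≤ l₁ + l₂.
Allowed values: L = 1, 2, 3, 4, 5, 6, 7.
The largest magnitude corresponds to L = 7: |L_tot| = ℏ√(7·8) = 2√14 ℏ.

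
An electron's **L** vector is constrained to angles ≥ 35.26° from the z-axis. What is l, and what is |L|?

l = 2, |L| = √6 ℏ ≈ 2.449ℏ

cos θ_min = l/√(l(l+1)) = √(l/(l+1)), so l/(l+1) = cos²(35.26°) = 0.6667.
Thus l = 0.6667/(1 − 0.6667) ≈ 2.
Then |L| = ℏ√(2·3) = √6 ℏ.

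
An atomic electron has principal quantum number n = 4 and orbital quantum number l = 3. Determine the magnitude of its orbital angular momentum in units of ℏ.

|L| = 2√3 ℏ ≈ 3.464ℏ

|L| = ℏ√(l(l+1)) = ℏ√(3·4) = 2√3 ℏ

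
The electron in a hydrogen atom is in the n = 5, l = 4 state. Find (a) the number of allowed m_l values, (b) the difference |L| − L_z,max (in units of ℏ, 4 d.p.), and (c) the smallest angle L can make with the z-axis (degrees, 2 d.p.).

9 values; |L|−L_z,max ≈ 0.4721ℏ; θ_min ≈ 26.57°

There are 2l+1 = 9 values of m_l.
|L| − L_z,max = (2√5 − 4)ℏ ≈ 0.4721ℏ.
cos θ_min = 4/√20, so θ_min ≈ 26.57°.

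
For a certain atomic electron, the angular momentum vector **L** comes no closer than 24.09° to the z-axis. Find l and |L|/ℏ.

l = 5, |L| = √30 ℏ ≈ 5.477ℏ

At minimum angle, m_l = l, so cos θ = l/√(l(l+1)); cos²θ = l/(l+1) = 0.8334.
Solving: l = 5.
Then |L| = ℏ√(5·6) = √30 ℏ.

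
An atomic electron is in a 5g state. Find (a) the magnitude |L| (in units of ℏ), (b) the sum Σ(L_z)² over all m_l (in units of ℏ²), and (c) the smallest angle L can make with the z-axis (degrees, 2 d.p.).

|L| = 2√5 ℏ ≈ 4.472ℏ; Σ(L_z)² = 60 ℏ²; θ_min ≈ 26.57°

The 5g subshell has l = 4.
|L| = ℏ√(4·5) = 2√5 ℏ ≈ 4.472ℏ.
Σ m_l² = 60, so Σ(L_z)² = 60 ℏ².
cos θ_min = 4/√20, so θ_min ≈ 26.57°.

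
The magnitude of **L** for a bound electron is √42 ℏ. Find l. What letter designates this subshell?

(|L|/ℏ)² = l(l+1) = 42.
The positive root is l = 6.

l = 6 (i orbital)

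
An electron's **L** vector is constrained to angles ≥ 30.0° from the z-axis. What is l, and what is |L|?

l = 3, |L| = 2√3 ℏ ≈ 3.464ℏ

cos²θ_min = l/(l+1) = 0.7500.
Thus l = 0.7500/(1 − 0.7500) ≈ 3.
Then |L| = ℏ√(3·4) = 2√3 ℏ.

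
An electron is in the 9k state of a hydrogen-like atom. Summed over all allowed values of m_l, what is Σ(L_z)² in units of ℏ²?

9k means n = 9, l = 7.
m_l runs from −7 to 7, i.e. {-7, -6, -5, -4, -3, -2, -1, 0, 1, 2, 3, 4, 5, 6, 7}.
Σ m_l² = 2·(1 + 4 + 9 + 16 + 25 + 36 + 49) = 280.

Σ(L_z)² = 280 ℏ²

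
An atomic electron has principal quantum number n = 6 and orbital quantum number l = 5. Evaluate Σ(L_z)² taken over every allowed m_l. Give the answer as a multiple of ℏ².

Σ(L_z)² = 110 ℏ²

m_l ∈ {-5, -4, -3, -2, -1, 0, 1, 2, 3, 4, 5}.
Summing m² from −5 to 5: Σ m_l² = 110.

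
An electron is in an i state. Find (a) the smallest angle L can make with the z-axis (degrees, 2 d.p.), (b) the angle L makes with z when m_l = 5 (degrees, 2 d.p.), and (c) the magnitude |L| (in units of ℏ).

θ_min ≈ 22.21°; θ(m_l=5) ≈ 39.51°; |L| = √42 ℏ ≈ 6.481ℏ

For an i orbital, l = 6.
cos θ_min = 6/√42, so θ_min ≈ 22.21°.
For m_l = 5: cos θ = 5/√42, θ ≈ 39.51°.
|L| = ℏ√(6·7) = √42 ℏ ≈ 6.481ℏ.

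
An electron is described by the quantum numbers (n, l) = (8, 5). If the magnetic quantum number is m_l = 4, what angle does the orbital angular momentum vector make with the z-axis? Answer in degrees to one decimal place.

θ ≈ 43.1°

|L| = √(l(l+1)) ℏ = √30 ℏ.
L_z = m_l ℏ = 4ℏ.
cos θ = L_z/|L| = 4/√30, so θ ≈ 43.1°.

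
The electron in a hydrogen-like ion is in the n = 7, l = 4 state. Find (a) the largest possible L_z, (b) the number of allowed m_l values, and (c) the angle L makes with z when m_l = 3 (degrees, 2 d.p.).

L_z,max = lℏ = 4ℏ.
There are 2l+1 = 9 values of m_l.
For m_l = 3: cos θ = 3/√20, θ ≈ 47.87°.

L_z,max = 4ℏ; 9 values; θ(m_l=3) ≈ 47.87°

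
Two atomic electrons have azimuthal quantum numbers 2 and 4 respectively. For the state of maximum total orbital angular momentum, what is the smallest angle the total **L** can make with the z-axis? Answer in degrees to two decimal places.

L runs from |2 − 4| = 2 to 2 + 4 = 6.
L ∈ {2, 3, 4, 5, 6}.
The maximum is L = 6, with |L_tot| = ℏ√(6·7) = √42 ℏ.
The minimum angle with z is arccos(6/√42) ≈ 22.21°.

θ_min ≈ 22.21°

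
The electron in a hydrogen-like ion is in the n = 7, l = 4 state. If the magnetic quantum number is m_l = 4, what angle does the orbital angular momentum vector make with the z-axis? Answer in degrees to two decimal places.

θ ≈ 26.57°

|L| = √(l(l+1)) ℏ = 2√5 ℏ.
L_z = m_l ℏ = 4ℏ.
cos θ = L_z/|L| = 4/√20, so θ ≈ 26.57°.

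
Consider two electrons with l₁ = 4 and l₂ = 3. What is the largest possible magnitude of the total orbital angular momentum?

|L_tot|_max = 2√14 ℏ ≈ 7.483ℏ

L runs from |4 − 3| = 1 to 4 + 3 = 7.
Allowed values: L = 1, 2, 3, 4, 5, 6, 7.
The largest magnitude corresponds to L = 7: |L_tot| = ℏ√(7·8) = 2√14 ℏ.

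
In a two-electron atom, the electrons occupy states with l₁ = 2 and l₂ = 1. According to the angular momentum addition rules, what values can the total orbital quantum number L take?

L = 1, 2, 3

Angular momentum addition gives L = |l₁ − l₂|, …, l₁ + l₂.
Allowed values: L = 1, 2, 3.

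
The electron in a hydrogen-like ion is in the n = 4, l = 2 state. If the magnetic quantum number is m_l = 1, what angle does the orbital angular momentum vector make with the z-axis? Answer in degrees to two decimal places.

θ ≈ 65.91°

|L| = ℏ√(l(l+1)) = √6 ℏ.
L_z = m_l ℏ = 1ℏ.
cos θ = L_z/|L| = 1/√6, so θ ≈ 65.91°.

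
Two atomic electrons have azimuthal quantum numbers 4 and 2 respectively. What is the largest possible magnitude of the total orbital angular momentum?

L runs from |4 − 2| = 2 to 4 + 2 = 6.
L ∈ {2, 3, 4, 5, 6}.
The largest magnitude corresponds to L = 6: |L_tot| = ℏ√(6·7) = √42 ℏ.

|L_tot|_max = √42 ℏ ≈ 6.481ℏ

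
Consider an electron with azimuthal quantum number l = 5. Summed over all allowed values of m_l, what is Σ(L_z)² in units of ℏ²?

Σ(L_z)² = 110 ℏ²

m_l ∈ {-5, -4, -3, -2, -1, 0, 1, 2, 3, 4, 5}.
Σ m_l² = 2·(1 + 4 + 9 + 16 + 25) = 110.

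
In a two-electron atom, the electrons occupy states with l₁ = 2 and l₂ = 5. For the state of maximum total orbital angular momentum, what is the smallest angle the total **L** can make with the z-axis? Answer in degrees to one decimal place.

The total orbital quantum number L ranges from |l₁ − l₂| to l₁ + l₂ in integer steps.
So L can be 3, 4, 5, 6, 7.
The maximum is L = 7, with |L_tot| = ℏ√(7·8) = 2√14 ℏ.
The minimum angle with z is arccos(7/√56) ≈ 20.7°.

θ_min ≈ 20.7°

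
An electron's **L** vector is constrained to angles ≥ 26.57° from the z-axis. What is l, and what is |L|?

l = 4, |L| = 2√5 ℏ ≈ 4.472ℏ

At minimum angle, m_l = l, so cos θ = l/√(l(l+1)); cos²θ = l/(l+1) = 0.7999.
Solving: l = 4.
Then |L| = ℏ√(4·5) = 2√5 ℏ.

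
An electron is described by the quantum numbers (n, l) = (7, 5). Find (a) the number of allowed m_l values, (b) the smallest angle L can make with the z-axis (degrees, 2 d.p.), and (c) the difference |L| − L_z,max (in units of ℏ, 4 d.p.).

11 values; θ_min ≈ 24.09°; |L|−L_z,max ≈ 0.4772ℏ

There are 2l+1 = 11 values of m_l.
cos θ_min = 5/√30, so θ_min ≈ 24.09°.
|L| − L_z,max = (√30 − 5)ℏ ≈ 0.4772ℏ.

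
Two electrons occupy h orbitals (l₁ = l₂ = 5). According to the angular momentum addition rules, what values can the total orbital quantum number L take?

L = 0, 1, 2, 3, 4, 5, 6, 7, 8, 9, 10

L runs from |5 − 5| = 0 to 5 + 5 = 10.
L ∈ {0, 1, 2, 3, 4, 5, 6, 7, 8, 9, 10}.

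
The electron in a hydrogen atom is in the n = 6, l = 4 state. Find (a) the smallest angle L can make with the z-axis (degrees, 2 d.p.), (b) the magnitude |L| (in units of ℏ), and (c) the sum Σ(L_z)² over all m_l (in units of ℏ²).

θ_min ≈ 26.57°; |L| = 2√5 ℏ ≈ 4.472ℏ; Σ(L_z)² = 60 ℏ²

cos θ_min = 4/√20, so θ_min ≈ 26.57°.
|L| = ℏ√(4·5) = 2√5 ℏ ≈ 4.472ℏ.
Σ m_l² = 60, so Σ(L_z)² = 60 ℏ².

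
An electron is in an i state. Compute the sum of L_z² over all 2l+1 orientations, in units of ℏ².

Σ(L_z)² = 182 ℏ²

For an i orbital, l = 6.
m_l ∈ {-6, -5, -4, -3, -2, -1, 0, 1, 2, 3, 4, 5, 6}.
Summing m² from −6 to 6: Σ m_l² = 182.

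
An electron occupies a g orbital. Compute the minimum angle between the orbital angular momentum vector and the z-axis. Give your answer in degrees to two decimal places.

θ_min ≈ 26.57°

The letter g corresponds to l = 4.
|L| = √(l(l+1)) ℏ = 2√5 ℏ.
The smallest angle corresponds to the largest L_z, i.e. m_l = l = 4, giving L_z = 4ℏ.
cos θ_min = 4/√20, so θ_min ≈ 26.57°.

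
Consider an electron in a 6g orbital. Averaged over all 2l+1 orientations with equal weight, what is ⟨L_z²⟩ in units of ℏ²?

6g means n = 6, l = 4.
m_l runs from −4 to 4, i.e. {-4, -3, -2, -1, 0, 1, 2, 3, 4}.
Average of L_z² over 9 states: 60/9 ℏ² = 6.667 ℏ².

⟨L_z²⟩ = 6.667 ℏ²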